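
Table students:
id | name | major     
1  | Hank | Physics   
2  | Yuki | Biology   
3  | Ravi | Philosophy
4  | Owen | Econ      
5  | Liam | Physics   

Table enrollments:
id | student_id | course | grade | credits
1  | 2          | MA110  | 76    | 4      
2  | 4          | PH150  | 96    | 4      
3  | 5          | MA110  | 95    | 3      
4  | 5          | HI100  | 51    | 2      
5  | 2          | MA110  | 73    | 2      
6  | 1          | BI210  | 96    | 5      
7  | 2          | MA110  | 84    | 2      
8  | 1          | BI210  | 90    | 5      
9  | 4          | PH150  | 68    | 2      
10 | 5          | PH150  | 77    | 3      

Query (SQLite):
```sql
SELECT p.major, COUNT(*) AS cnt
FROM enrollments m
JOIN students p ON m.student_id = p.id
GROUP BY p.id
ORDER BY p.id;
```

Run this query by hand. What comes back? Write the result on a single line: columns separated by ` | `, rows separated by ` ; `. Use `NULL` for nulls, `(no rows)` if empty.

Physics | 2 ; Biology | 3 ; Econ | 2 ; Physics | 3

Join each enrollments row to its students via student_id.
Group joined rows by students.id; compute COUNT(*) per group.
  1: ids {6, 8} → COUNT(*)=2
  2: ids {1, 5, 7} → COUNT(*)=3
  4: ids {2, 9} → COUNT(*)=2
  5: ids {3, 4, 10} → COUNT(*)=3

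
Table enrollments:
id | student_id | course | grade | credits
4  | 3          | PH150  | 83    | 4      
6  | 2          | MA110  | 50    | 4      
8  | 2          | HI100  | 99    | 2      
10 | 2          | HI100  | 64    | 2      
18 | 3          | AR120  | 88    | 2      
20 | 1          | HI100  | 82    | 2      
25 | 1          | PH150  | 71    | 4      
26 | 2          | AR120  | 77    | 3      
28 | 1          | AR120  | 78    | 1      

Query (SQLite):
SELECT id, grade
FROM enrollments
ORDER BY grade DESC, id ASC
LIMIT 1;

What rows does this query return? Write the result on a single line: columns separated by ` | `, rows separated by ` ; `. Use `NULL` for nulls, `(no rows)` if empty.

8 | 99

Sort by grade desc, tiebreak id asc: (99, id=8), (88, id=18), (83, id=4), (82, id=20) …. Take first 1.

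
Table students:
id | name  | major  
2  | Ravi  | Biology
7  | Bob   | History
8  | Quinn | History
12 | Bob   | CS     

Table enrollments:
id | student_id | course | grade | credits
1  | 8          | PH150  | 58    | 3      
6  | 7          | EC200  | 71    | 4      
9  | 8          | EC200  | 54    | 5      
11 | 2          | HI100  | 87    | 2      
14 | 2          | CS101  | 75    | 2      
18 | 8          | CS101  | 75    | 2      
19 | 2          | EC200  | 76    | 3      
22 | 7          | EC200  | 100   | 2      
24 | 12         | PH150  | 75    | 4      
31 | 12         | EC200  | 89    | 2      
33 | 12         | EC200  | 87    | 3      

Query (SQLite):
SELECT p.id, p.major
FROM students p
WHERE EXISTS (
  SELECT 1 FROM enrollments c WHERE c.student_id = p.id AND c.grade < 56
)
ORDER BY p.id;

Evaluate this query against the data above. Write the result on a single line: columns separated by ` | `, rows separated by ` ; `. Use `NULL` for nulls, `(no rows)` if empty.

For each students row, check whether any enrollments with matching student_id has grade < 56.
Keep rows where that is true.

8 | History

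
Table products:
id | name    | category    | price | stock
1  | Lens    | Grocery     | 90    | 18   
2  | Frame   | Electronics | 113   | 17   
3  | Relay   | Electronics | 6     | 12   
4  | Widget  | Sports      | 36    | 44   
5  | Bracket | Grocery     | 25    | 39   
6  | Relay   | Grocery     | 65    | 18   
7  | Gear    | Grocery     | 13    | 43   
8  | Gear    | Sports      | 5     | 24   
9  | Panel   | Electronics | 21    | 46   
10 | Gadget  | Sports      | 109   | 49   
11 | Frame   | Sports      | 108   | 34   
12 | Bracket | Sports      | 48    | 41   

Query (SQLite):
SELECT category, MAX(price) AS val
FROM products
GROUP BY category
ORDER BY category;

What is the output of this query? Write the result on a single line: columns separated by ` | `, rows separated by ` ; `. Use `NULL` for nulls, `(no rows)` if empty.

Partition products by category; compute MAX(price) within each group.
  Electronics: ids {2, 3, 9} → MAX(price)=113
  Grocery: ids {1, 5, 6, 7} → MAX(price)=90
  Sports: ids {4, 8, 10, 11, 12} → MAX(price)=109

Electronics | 113 ; Grocery | 90 ; Sports | 109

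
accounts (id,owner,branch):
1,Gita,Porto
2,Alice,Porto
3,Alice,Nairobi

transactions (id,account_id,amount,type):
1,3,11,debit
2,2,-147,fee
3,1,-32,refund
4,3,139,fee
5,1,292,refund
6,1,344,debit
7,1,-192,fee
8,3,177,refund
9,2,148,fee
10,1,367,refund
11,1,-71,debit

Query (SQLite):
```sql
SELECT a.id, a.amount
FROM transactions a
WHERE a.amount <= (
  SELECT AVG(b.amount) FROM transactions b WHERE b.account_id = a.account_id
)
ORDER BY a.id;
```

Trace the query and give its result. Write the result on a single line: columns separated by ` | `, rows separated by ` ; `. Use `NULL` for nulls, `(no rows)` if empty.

1 | 11 ; 2 | -147 ; 3 | -32 ; 7 | -192 ; 11 | -71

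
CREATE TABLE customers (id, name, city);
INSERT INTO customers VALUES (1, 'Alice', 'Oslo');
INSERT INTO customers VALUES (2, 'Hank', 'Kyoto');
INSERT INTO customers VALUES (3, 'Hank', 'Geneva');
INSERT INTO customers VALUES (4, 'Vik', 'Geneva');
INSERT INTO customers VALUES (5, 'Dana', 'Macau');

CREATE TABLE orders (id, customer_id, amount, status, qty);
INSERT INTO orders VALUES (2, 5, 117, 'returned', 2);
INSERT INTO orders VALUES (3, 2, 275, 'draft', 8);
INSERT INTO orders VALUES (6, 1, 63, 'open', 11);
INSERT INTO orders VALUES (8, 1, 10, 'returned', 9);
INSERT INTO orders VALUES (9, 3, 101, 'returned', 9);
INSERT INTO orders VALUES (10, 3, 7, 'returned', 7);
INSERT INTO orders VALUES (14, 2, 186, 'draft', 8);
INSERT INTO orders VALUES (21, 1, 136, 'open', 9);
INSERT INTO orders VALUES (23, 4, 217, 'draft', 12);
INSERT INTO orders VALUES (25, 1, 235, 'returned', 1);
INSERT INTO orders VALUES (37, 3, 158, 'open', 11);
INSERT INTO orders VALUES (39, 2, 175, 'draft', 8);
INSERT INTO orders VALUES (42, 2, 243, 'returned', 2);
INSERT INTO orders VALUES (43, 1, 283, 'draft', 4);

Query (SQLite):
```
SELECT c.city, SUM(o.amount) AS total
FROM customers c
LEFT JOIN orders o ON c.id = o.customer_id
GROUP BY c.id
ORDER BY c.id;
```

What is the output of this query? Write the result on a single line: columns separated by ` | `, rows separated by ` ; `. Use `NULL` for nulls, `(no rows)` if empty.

Oslo | 727 ; Kyoto | 879 ; Geneva | 266 ; Geneva | 217 ; Macau | 117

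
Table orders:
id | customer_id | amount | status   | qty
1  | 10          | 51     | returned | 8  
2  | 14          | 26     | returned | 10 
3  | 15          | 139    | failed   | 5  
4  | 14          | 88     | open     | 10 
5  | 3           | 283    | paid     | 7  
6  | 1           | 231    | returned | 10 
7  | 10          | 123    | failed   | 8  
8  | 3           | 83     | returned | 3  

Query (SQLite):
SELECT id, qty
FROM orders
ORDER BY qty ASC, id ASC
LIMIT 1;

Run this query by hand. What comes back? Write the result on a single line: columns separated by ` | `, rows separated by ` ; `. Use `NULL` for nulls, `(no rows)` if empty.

8 | 3

Sort by qty asc, tiebreak id asc: (3, id=8), (5, id=3), (7, id=5), (8, id=1) …. Take first 1.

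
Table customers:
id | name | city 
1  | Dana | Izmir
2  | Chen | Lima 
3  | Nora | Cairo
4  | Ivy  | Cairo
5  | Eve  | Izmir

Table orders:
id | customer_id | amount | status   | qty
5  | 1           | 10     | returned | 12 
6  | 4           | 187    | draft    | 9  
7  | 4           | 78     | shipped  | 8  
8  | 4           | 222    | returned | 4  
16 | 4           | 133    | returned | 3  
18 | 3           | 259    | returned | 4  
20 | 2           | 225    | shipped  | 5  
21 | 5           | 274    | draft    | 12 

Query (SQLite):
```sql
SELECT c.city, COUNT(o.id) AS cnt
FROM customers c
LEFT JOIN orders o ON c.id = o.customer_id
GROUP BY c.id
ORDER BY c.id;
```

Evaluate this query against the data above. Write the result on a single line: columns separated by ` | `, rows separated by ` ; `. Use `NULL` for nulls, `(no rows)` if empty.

LEFT JOIN keeps every customers row; unmatched ones get NULL for orders columns.
Group by customers.id and compute COUNT(o.id). COUNT(col) of an all-NULL group is 0.
  1: ids {5} → COUNT(o.id)=1
  2: ids {20} → COUNT(o.id)=1
  3: ids {18} → COUNT(o.id)=1
  4: ids {6, 7, 8, 16} → COUNT(o.id)=4
  5: ids {21} → COUNT(o.id)=1

Izmir | 1 ; Lima | 1 ; Cairo | 1 ; Cairo | 4 ; Izmir | 1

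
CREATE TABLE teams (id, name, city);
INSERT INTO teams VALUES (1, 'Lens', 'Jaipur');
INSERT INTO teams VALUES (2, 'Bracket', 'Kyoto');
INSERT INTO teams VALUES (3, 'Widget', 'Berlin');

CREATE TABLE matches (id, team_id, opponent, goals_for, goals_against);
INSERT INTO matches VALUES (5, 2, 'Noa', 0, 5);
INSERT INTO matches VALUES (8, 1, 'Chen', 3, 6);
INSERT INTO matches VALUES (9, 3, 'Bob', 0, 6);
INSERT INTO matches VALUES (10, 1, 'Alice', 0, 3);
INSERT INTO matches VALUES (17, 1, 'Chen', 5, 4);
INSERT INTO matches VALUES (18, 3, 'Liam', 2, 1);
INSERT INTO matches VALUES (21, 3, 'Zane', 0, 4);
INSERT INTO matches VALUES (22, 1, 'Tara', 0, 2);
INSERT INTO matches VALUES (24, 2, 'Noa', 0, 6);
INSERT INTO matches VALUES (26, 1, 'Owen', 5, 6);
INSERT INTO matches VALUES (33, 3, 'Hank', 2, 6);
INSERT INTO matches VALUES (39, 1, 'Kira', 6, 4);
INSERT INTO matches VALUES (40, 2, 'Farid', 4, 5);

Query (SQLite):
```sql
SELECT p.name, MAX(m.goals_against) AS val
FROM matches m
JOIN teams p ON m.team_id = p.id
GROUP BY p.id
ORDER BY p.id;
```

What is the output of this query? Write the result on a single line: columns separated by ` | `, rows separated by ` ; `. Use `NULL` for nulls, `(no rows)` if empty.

Lens | 6 ; Bracket | 6 ; Widget | 6

Join each matches row to its teams via team_id.
Group joined rows by teams.id; compute MAX(m.goals_against) per group.
  1: ids {8, 10, 17, 22, 26, 39} → MAX(m.goals_against)=6
  2: ids {5, 24, 40} → MAX(m.goals_against)=6
  3: ids {9, 18, 21, 33} → MAX(m.goals_against)=6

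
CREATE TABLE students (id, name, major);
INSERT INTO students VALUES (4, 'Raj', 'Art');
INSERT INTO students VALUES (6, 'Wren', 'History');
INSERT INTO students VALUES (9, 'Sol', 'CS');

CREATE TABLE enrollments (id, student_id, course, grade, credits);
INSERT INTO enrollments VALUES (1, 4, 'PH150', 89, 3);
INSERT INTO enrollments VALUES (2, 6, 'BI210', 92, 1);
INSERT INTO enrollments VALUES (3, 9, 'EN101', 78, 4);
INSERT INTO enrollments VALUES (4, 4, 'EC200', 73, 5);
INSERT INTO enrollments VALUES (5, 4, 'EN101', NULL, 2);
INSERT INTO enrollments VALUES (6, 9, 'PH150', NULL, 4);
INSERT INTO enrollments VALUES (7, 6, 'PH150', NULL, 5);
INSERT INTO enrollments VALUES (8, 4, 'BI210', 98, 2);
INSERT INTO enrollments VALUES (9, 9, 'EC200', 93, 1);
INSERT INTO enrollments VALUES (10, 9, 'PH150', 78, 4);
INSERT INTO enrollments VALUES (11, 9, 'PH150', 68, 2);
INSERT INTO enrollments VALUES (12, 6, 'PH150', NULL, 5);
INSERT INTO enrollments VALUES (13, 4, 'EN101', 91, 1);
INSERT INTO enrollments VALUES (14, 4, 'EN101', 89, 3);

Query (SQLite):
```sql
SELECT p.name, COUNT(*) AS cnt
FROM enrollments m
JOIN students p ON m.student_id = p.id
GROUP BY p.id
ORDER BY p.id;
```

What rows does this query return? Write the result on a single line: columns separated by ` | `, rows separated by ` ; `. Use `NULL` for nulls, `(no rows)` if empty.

Raj | 6 ; Wren | 3 ; Sol | 5

Join each enrollments row to its students via student_id.
Group joined rows by students.id; compute COUNT(*) per group.
  4: ids {1, 4, 5, 8, 13, 14} → COUNT(*)=6
  6: ids {2, 7, 12} → COUNT(*)=3
  9: ids {3, 6, 9, 10, 11} → COUNT(*)=5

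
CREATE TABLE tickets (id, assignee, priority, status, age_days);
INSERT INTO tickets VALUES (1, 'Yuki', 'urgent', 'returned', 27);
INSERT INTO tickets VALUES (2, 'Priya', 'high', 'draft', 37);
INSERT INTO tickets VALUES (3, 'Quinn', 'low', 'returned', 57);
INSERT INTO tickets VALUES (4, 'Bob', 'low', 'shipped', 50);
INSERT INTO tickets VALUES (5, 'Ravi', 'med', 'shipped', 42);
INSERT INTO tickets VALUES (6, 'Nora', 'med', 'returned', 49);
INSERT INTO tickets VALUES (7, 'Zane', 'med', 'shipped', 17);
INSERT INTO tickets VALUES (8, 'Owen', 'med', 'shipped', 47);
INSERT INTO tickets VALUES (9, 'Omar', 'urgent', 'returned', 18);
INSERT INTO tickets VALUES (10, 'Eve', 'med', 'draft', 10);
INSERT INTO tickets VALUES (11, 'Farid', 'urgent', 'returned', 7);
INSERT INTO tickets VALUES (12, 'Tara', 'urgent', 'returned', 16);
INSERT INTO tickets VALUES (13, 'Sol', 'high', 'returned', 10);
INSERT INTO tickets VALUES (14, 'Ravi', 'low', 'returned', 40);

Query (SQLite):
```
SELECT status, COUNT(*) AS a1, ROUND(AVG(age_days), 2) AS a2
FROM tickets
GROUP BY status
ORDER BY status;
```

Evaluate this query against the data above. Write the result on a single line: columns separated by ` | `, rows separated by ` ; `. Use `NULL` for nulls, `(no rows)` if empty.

Group tickets by status.
Per group compute: COUNT(*), ROUND(AVG(age_days), 2).
  draft: ids {2, 10} → COUNT(*)=2, ROUND(AVG(age_days), 2)=23.5
  returned: ids {1, 3, 6, 9, 11, 12, 13, 14} → COUNT(*)=8, ROUND(AVG(age_days), 2)=28
  shipped: ids {4, 5, 7, 8} → COUNT(*)=4, ROUND(AVG(age_days), 2)=39

draft | 2 | 23.5 ; returned | 8 | 28 ; shipped | 4 | 39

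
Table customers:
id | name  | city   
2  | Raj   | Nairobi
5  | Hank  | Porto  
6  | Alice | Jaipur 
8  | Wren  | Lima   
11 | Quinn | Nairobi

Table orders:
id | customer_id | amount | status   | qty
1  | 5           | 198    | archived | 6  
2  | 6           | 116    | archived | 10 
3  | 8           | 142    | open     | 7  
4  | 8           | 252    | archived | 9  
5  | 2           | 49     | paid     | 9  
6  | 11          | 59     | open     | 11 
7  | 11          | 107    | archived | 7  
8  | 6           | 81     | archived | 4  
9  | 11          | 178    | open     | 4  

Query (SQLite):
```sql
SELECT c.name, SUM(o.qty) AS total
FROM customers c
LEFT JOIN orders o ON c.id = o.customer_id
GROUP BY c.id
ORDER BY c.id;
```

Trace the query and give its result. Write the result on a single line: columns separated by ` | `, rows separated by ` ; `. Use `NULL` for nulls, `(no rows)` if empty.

LEFT JOIN keeps every customers row; unmatched ones get NULL for orders columns.
Group by customers.id and compute SUM(o.qty). SUM over an all-NULL group is NULL.
  2: ids {5} → SUM(o.qty)=9
  5: ids {1} → SUM(o.qty)=6
  6: ids {2, 8} → SUM(o.qty)=14
  8: ids {3, 4} → SUM(o.qty)=16
  11: ids {6, 7, 9} → SUM(o.qty)=22

Raj | 9 ; Hank | 6 ; Alice | 14 ; Wren | 16 ; Quinn | 22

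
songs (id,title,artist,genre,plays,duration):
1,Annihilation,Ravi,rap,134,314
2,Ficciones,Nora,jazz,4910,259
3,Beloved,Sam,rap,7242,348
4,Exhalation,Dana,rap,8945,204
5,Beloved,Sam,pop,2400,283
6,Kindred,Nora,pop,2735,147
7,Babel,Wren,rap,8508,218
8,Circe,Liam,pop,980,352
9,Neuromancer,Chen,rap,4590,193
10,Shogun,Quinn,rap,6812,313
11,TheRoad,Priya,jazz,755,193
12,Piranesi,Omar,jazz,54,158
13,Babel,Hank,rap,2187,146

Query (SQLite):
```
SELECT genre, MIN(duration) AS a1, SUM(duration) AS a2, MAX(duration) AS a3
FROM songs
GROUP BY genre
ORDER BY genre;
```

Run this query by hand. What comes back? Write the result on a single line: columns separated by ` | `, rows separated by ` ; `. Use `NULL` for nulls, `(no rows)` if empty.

jazz | 158 | 610 | 259 ; pop | 147 | 782 | 352 ; rap | 146 | 1736 | 348

Group songs by genre.
Per group compute: MIN(duration), SUM(duration), MAX(duration).
  jazz: ids {2, 11, 12} → MIN(duration)=158, SUM(duration)=610, MAX(duration)=259
  pop: ids {5, 6, 8} → MIN(duration)=147, SUM(duration)=782, MAX(duration)=352
  rap: ids {1, 3, 4, 7, 9, 10, 13} → MIN(duration)=146, SUM(duration)=1736, MAX(duration)=348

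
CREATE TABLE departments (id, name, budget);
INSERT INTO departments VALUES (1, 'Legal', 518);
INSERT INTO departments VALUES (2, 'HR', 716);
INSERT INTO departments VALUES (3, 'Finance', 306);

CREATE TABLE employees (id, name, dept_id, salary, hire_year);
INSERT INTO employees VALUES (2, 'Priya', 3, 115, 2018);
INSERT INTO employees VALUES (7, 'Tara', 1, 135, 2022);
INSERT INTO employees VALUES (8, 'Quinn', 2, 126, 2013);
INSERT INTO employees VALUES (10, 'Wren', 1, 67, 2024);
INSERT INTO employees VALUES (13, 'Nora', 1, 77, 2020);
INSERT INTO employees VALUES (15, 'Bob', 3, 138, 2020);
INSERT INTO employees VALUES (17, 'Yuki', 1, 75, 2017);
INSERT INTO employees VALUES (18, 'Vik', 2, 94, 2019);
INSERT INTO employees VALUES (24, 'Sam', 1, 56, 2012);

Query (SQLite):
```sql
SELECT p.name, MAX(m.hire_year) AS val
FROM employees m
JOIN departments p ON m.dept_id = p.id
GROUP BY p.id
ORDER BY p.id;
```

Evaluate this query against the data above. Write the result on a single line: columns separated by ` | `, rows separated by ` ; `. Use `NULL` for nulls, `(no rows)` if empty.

Legal | 2024 ; HR | 2019 ; Finance | 2020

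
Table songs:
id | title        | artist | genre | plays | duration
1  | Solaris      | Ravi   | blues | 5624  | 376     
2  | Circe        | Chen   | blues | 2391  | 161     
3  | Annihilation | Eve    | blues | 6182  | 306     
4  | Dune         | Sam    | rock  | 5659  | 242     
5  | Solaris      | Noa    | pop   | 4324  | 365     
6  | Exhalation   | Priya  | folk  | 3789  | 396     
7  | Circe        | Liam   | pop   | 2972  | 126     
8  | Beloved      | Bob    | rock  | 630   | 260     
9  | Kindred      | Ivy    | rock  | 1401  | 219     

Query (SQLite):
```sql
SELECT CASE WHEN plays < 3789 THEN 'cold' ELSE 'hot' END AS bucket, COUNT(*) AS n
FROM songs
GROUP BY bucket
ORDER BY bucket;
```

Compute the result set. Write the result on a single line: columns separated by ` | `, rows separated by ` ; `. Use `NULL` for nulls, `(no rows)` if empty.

Bucket rows by plays < 3789 → 'cold' else 'hot'; count each bucket.

cold | 4 ; hot | 5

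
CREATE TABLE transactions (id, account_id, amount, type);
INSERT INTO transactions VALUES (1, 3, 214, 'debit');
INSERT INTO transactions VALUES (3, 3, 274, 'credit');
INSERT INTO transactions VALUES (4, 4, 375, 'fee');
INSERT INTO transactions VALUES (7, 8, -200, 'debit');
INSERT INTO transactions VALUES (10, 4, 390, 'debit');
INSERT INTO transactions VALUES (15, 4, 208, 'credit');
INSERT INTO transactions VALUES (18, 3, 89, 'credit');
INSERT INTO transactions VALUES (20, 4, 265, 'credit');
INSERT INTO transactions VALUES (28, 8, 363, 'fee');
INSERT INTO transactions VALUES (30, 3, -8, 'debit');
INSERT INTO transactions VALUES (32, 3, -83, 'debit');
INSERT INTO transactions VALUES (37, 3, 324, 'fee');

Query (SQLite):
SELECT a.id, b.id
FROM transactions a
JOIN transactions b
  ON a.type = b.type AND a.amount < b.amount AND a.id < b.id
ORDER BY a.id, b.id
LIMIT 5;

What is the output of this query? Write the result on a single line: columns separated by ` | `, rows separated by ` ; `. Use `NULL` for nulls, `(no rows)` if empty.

1 | 10 ; 7 | 10 ; 7 | 30 ; 7 | 32 ; 15 | 20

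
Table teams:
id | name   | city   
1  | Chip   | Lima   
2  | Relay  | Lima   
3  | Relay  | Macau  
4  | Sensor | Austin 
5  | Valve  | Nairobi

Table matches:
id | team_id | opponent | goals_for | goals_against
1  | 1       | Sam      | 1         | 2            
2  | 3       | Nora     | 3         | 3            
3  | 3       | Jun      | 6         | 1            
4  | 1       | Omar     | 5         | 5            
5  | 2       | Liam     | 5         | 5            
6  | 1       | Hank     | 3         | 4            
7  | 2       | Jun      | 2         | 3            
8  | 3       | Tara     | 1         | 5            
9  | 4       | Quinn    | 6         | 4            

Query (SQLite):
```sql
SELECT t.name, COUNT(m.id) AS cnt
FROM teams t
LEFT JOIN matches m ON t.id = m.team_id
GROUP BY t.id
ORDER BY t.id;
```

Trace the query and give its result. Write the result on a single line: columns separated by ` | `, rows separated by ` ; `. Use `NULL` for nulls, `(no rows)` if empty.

Chip | 3 ; Relay | 2 ; Relay | 3 ; Sensor | 1 ; Valve | 0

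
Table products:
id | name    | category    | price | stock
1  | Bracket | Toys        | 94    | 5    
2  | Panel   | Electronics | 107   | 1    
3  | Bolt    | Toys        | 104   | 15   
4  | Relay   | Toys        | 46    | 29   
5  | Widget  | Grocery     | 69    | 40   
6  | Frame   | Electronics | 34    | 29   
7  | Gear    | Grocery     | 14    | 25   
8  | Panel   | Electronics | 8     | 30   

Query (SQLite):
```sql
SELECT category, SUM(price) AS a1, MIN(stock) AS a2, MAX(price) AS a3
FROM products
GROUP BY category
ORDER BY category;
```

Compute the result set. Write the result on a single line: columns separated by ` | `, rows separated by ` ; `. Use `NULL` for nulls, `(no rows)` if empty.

Group products by category.
Per group compute: SUM(price), MIN(stock), MAX(price).
  Electronics: ids {2, 6, 8} → SUM(price)=149, MIN(stock)=1, MAX(price)=107
  Grocery: ids {5, 7} → SUM(price)=83, MIN(stock)=25, MAX(price)=69
  Toys: ids {1, 3, 4} → SUM(price)=244, MIN(stock)=5, MAX(price)=104

Electronics | 149 | 1 | 107 ; Grocery | 83 | 25 | 69 ; Toys | 244 | 5 | 104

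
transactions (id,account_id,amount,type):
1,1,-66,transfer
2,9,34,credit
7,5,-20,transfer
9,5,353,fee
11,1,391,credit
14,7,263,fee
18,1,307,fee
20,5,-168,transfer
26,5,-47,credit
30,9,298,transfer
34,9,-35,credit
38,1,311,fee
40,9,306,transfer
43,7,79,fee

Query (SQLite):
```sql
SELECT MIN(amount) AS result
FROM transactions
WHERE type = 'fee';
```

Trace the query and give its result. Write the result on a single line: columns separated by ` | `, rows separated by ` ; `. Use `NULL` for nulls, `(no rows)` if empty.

79

Rows where type='fee' → amount values: [353, 263, 307, 311, 79].
MIN of non-NULL values = 79.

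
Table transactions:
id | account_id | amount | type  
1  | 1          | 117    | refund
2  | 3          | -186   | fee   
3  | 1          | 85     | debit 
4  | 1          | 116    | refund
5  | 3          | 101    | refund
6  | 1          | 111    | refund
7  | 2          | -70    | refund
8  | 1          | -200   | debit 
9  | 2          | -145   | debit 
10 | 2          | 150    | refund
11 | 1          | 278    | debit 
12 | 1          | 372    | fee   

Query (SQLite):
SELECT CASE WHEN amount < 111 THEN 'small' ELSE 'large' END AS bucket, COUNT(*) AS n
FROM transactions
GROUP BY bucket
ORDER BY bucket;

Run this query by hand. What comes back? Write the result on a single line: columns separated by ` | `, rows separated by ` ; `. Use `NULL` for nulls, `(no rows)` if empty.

large | 6 ; small | 6

Bucket rows by amount < 111 → 'small' else 'large'; count each bucket.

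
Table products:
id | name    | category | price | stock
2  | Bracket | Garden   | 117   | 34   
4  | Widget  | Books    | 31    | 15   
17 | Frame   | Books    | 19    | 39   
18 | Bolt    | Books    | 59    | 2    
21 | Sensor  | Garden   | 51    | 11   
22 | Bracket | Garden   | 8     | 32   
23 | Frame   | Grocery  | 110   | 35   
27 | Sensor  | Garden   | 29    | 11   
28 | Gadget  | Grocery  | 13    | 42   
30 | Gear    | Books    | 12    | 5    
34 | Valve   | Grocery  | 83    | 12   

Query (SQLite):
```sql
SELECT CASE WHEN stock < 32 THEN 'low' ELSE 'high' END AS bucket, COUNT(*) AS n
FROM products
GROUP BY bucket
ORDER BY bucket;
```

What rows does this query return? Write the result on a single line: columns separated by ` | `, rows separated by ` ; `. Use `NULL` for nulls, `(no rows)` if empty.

high | 5 ; low | 6

Bucket rows by stock < 32 → 'low' else 'high'; count each bucket.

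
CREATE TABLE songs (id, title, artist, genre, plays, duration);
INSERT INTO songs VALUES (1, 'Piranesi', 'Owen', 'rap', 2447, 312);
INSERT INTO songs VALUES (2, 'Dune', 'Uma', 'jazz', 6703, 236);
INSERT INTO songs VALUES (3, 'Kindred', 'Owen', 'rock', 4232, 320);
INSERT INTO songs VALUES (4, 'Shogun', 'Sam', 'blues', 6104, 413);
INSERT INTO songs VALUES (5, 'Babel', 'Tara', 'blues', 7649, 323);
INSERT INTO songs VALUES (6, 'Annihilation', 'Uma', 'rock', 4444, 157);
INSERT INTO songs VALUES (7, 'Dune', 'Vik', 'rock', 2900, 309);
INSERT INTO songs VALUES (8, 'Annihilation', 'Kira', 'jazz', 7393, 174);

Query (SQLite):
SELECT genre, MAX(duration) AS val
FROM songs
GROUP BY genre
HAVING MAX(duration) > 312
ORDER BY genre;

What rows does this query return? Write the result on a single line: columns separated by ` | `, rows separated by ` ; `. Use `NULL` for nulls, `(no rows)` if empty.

Partition songs by genre; compute MAX(duration) within each group.
HAVING: keep groups where MAX(duration) > 312.
  blues: ids {4, 5} → MAX(duration)=413
  jazz: ids {2, 8} → MAX(duration)=236
  rap: ids {1} → MAX(duration)=312
  rock: ids {3, 6, 7} → MAX(duration)=320

blues | 413 ; rock | 320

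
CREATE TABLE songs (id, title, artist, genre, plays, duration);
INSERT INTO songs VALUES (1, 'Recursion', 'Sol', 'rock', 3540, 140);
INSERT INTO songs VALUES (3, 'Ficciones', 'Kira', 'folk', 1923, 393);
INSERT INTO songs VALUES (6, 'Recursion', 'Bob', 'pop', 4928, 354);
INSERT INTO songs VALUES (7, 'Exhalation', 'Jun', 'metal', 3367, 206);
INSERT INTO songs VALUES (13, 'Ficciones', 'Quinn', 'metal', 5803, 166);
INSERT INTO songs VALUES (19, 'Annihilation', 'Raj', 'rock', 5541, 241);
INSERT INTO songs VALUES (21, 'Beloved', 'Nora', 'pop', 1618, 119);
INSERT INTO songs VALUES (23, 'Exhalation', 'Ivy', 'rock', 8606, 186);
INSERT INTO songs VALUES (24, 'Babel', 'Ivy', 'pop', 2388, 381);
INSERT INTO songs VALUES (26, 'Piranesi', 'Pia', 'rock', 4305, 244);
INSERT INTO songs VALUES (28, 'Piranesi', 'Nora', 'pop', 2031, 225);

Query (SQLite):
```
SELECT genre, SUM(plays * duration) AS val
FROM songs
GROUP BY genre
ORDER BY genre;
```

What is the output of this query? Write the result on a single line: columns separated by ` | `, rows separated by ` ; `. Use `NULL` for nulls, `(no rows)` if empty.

folk | 755739 ; metal | 1656900 ; pop | 3303857 ; rock | 4482117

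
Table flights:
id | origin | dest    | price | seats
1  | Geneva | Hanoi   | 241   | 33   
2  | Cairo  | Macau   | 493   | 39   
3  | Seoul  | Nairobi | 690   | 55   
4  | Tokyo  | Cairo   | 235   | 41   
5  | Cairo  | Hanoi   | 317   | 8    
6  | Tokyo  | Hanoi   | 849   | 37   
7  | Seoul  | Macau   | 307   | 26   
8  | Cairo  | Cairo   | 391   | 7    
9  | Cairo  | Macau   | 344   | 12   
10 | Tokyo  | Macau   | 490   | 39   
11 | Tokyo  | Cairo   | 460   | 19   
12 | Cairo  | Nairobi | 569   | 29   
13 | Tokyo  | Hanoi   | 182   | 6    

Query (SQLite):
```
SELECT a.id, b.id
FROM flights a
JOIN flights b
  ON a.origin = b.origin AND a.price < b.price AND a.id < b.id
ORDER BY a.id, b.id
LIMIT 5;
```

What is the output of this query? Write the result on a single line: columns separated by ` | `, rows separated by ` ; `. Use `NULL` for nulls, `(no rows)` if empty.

Pairs (a,b) with same origin, a.price < b.price, a.id < b.id.
origin groups: Cairo:{2,5,8,9,12} Geneva:{1} Seoul:{3,7} Tokyo:{4,6,10,11,13}
Ordered by (a.id, b.id); first 5.

2 | 12 ; 4 | 6 ; 4 | 10 ; 4 | 11 ; 5 | 8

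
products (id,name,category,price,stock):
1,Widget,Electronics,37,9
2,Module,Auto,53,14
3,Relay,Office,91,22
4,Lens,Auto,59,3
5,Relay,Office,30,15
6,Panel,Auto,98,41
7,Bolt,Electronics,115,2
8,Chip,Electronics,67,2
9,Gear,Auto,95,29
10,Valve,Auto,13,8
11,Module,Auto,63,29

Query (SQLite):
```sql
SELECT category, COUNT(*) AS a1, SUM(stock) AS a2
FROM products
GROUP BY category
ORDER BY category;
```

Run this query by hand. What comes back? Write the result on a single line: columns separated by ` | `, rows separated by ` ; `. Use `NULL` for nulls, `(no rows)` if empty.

Group products by category.
Per group compute: COUNT(*), SUM(stock).
  Auto: ids {2, 4, 6, 9, 10, 11} → COUNT(*)=6, SUM(stock)=124
  Electronics: ids {1, 7, 8} → COUNT(*)=3, SUM(stock)=13
  Office: ids {3, 5} → COUNT(*)=2, SUM(stock)=37

Auto | 6 | 124 ; Electronics | 3 | 13 ; Office | 2 | 37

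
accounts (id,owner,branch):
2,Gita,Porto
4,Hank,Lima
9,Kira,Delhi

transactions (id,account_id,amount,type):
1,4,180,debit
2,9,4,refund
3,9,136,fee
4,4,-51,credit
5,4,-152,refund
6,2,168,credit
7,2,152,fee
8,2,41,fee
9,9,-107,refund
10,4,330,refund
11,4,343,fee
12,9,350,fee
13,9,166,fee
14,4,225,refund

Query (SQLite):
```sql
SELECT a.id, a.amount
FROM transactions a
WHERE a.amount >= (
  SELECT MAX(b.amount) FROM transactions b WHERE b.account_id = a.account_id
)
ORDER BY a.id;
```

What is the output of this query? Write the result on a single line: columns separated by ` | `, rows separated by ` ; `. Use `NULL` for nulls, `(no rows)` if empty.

6 | 168 ; 11 | 343 ; 12 | 350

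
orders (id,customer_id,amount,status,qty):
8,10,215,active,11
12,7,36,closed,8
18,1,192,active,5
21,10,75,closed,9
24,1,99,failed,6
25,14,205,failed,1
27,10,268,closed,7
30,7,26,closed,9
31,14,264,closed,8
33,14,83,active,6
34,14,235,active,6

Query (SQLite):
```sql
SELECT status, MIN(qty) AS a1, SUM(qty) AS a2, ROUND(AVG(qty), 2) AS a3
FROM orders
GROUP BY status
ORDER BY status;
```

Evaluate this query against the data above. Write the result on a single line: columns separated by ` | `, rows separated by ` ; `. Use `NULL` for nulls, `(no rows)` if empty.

active | 5 | 28 | 7 ; closed | 7 | 41 | 8.2 ; failed | 1 | 7 | 3.5

Group orders by status.
Per group compute: MIN(qty), SUM(qty), ROUND(AVG(qty), 2).
  active: ids {8, 18, 33, 34} → MIN(qty)=5, SUM(qty)=28, ROUND(AVG(qty), 2)=7
  closed: ids {12, 21, 27, 30, 31} → MIN(qty)=7, SUM(qty)=41, ROUND(AVG(qty), 2)=8.2
  failed: ids {24, 25} → MIN(qty)=1, SUM(qty)=7, ROUND(AVG(qty), 2)=3.5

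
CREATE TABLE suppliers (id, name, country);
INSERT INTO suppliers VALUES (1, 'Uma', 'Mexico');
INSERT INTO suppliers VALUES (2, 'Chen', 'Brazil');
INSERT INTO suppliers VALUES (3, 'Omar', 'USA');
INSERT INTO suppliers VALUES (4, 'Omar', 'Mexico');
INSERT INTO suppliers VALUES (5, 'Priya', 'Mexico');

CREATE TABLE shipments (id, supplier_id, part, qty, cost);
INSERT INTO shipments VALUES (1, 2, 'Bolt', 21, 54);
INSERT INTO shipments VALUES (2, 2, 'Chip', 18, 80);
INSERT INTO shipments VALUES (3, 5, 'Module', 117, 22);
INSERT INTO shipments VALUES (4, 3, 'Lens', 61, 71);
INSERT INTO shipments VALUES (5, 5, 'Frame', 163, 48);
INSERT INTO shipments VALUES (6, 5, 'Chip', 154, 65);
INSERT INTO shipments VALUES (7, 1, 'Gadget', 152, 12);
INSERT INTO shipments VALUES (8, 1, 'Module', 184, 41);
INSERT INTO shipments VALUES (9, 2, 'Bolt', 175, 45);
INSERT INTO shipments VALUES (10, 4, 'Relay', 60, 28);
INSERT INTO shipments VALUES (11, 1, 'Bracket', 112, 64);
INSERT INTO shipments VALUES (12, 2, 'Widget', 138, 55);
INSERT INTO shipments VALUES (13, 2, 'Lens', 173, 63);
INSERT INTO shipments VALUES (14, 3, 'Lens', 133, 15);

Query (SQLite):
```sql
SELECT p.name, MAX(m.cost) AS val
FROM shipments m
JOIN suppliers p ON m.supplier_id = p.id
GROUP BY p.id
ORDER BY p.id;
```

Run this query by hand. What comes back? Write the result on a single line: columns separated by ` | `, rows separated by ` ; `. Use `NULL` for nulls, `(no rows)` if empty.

Join each shipments row to its suppliers via supplier_id.
Group joined rows by suppliers.id; compute MAX(m.cost) per group.
  1: ids {7, 8, 11} → MAX(m.cost)=64
  2: ids {1, 2, 9, 12, 13} → MAX(m.cost)=80
  3: ids {4, 14} → MAX(m.cost)=71
  4: ids {10} → MAX(m.cost)=28
  5: ids {3, 5, 6} → MAX(m.cost)=65

Uma | 64 ; Chen | 80 ; Omar | 71 ; Omar | 28 ; Priya | 65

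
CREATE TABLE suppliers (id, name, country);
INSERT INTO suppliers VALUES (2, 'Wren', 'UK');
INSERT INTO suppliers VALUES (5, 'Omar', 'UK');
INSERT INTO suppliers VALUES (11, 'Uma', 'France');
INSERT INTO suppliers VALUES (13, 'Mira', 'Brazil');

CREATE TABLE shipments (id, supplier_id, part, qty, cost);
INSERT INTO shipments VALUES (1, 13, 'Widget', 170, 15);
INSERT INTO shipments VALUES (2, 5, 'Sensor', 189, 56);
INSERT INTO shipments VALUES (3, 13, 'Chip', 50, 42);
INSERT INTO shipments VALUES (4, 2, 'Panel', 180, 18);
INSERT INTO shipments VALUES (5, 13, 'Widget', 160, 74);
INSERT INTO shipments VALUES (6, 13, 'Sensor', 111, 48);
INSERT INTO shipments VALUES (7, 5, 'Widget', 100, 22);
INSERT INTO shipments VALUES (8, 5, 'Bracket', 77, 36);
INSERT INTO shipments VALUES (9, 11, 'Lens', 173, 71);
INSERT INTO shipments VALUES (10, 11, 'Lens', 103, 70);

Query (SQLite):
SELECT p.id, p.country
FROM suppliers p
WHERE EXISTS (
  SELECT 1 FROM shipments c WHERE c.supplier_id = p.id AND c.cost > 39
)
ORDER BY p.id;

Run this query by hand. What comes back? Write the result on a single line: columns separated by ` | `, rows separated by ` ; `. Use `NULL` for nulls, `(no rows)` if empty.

For each suppliers row, check whether any shipments with matching supplier_id has cost > 39.
Keep rows where that is true.

5 | UK ; 11 | France ; 13 | Brazil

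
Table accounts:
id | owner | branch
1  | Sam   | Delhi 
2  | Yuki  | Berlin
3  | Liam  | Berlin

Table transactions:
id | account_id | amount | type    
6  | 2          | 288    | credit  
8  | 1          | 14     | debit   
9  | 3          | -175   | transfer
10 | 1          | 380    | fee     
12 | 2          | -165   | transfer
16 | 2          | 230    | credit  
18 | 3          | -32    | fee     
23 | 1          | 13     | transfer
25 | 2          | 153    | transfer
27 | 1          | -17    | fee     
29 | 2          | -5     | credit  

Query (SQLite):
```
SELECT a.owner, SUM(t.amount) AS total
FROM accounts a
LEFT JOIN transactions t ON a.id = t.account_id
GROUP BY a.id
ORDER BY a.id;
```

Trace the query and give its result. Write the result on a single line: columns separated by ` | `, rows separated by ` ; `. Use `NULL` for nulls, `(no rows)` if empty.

Sam | 390 ; Yuki | 501 ; Liam | -207

LEFT JOIN keeps every accounts row; unmatched ones get NULL for transactions columns.
Group by accounts.id and compute SUM(t.amount). SUM over an all-NULL group is NULL.
  1: ids {8, 10, 23, 27} → SUM(t.amount)=390
  2: ids {6, 12, 16, 25, 29} → SUM(t.amount)=501
  3: ids {9, 18} → SUM(t.amount)=-207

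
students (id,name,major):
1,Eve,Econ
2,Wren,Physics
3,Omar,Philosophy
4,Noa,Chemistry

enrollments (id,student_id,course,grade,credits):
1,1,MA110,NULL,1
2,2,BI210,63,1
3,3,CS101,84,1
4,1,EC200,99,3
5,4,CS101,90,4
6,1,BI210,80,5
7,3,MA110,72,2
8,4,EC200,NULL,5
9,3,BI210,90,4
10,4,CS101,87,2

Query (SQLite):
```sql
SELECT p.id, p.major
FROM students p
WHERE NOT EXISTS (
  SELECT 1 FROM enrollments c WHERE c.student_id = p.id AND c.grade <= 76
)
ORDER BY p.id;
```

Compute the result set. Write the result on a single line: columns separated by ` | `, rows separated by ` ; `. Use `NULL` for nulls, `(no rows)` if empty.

1 | Econ ; 4 | Chemistry

For each students row, check whether any enrollments with matching student_id has grade <= 76.
Keep rows where that is false.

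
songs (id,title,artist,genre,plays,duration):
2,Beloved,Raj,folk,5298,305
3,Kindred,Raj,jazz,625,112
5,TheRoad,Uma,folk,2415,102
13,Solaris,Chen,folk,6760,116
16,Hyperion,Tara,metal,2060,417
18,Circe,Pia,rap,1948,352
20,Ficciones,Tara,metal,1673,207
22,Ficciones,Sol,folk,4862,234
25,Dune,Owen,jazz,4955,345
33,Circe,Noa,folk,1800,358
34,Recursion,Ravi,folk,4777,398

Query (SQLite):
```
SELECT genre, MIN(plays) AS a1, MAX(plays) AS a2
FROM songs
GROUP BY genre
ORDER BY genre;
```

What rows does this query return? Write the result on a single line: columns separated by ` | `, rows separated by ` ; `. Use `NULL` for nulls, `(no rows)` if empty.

folk | 1800 | 6760 ; jazz | 625 | 4955 ; metal | 1673 | 2060 ; rap | 1948 | 1948

Group songs by genre.
Per group compute: MIN(plays), MAX(plays).
  folk: ids {2, 5, 13, 22, 33, 34} → MIN(plays)=1800, MAX(plays)=6760
  jazz: ids {3, 25} → MIN(plays)=625, MAX(plays)=4955
  metal: ids {16, 20} → MIN(plays)=1673, MAX(plays)=2060
  rap: ids {18} → MIN(plays)=1948, MAX(plays)=1948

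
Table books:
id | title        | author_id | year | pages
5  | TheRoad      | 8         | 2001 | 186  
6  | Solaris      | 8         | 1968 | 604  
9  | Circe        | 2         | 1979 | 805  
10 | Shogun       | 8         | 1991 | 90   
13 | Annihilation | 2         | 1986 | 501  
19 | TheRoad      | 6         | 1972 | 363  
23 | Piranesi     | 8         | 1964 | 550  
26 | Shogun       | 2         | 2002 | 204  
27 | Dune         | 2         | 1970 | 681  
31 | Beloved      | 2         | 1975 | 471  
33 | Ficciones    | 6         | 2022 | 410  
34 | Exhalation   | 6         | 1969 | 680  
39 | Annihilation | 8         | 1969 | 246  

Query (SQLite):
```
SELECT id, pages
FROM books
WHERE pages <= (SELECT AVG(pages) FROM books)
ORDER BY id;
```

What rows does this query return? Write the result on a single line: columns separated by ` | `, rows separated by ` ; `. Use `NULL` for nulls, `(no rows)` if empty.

5 | 186 ; 10 | 90 ; 19 | 363 ; 26 | 204 ; 33 | 410 ; 39 | 246

Scalar subquery: AVG(pages) over all books rows = 445.461538 (≈; comparison uses full precision).
Keep rows where pages <= that value.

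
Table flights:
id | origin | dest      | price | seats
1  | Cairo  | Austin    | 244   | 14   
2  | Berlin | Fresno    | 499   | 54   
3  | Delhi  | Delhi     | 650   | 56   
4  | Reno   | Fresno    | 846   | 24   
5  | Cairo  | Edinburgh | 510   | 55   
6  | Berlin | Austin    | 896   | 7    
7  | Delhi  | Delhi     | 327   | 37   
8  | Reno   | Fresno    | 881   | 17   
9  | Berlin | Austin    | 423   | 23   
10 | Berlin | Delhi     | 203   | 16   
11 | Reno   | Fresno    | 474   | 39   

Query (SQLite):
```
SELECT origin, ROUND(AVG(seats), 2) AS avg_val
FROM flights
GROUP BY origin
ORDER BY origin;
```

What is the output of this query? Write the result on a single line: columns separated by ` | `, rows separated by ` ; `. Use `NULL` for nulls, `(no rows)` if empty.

Berlin | 25 ; Cairo | 34.5 ; Delhi | 46.5 ; Reno | 26.67

Partition flights by origin; compute ROUND(AVG(seats), 2) within each group.
  Berlin: ids {2, 6, 9, 10} → ROUND(AVG(seats), 2)=25
  Cairo: ids {1, 5} → ROUND(AVG(seats), 2)=34.5
  Delhi: ids {3, 7} → ROUND(AVG(seats), 2)=46.5
  Reno: ids {4, 8, 11} → ROUND(AVG(seats), 2)=26.67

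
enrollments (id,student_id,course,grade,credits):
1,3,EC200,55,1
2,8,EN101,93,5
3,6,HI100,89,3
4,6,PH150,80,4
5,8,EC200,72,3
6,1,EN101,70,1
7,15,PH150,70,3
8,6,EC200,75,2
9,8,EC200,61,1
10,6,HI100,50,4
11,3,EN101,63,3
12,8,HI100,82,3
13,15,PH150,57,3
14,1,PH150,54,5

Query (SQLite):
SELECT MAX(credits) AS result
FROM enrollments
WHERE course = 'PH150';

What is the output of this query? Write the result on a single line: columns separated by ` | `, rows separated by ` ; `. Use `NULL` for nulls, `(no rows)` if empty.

5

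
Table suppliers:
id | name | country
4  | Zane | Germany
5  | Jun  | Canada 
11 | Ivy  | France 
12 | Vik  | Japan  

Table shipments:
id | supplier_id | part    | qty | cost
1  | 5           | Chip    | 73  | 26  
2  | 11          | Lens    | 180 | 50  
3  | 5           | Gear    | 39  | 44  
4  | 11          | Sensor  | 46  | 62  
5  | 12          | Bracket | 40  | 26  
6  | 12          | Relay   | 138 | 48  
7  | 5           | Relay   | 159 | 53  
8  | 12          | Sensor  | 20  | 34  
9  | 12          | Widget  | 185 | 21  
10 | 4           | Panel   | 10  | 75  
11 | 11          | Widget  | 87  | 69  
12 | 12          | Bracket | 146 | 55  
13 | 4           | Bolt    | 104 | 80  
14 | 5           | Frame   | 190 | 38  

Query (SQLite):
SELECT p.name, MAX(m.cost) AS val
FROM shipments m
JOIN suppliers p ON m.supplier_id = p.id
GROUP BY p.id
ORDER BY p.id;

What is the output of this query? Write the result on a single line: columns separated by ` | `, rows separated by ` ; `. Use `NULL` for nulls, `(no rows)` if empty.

Join each shipments row to its suppliers via supplier_id.
Group joined rows by suppliers.id; compute MAX(m.cost) per group.
  4: ids {10, 13} → MAX(m.cost)=80
  5: ids {1, 3, 7, 14} → MAX(m.cost)=53
  11: ids {2, 4, 11} → MAX(m.cost)=69
  12: ids {5, 6, 8, 9, 12} → MAX(m.cost)=55

Zane | 80 ; Jun | 53 ; Ivy | 69 ; Vik | 55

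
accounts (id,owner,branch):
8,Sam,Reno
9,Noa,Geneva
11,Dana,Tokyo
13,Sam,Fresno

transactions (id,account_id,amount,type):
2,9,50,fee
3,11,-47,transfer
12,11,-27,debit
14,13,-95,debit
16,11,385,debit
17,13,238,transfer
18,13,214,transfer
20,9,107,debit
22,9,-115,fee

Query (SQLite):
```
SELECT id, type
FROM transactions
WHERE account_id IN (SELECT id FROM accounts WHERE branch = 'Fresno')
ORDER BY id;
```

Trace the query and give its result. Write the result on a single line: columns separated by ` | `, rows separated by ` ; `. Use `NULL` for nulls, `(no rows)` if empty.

Inner query: accounts.id where branch = 'Fresno'.
Outer: keep transactions rows whose account_id is in that set.
Inner query → {13}

14 | debit ; 17 | transfer ; 18 | transfer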